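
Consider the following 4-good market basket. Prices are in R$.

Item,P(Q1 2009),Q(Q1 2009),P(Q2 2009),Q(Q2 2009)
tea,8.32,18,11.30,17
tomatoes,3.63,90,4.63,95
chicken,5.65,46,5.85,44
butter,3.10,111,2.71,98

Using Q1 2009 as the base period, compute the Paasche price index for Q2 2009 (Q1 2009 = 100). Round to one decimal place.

Paasche price index uses current-period quantities as weights.
ΣP(Q2 2009)·Q(Q2 2009) = 11.30×17 + 4.63×95 + 5.85×44 + 2.71×98 = 192.1 + 439.85 + 257.4 + 265.58 = 1154.93
ΣP(Q1 2009)·Q(Q2 2009) = 8.32×17 + 3.63×95 + 5.65×44 + 3.10×98 = 141.44 + 344.85 + 248.6 + 303.8 = 1038.69
Index = 1154.93 / 1038.69 × 100 = 111.1910

111.2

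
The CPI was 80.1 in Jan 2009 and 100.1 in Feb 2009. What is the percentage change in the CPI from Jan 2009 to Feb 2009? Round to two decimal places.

Change = (100.1 − 80.1) / 80.1 × 100
       = 20.0 / 80.1 × 100 = 24.9688%

24.97%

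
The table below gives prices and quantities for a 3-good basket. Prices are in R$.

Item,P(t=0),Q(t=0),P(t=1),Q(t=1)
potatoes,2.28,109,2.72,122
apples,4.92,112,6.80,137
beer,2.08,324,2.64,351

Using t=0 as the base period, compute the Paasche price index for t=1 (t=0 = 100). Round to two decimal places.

Paasche price index uses current-period quantities as weights.
ΣP(t=1)·Q(t=1) = 2.72×122 + 6.80×137 + 2.64×351 = 331.84 + 931.6 + 926.64 = 2190.08
ΣP(t=0)·Q(t=1) = 2.28×122 + 4.92×137 + 2.08×351 = 278.16 + 674.04 + 730.08 = 1682.28
Index = 2190.08 / 1682.28 × 100 = 130.1852

130.19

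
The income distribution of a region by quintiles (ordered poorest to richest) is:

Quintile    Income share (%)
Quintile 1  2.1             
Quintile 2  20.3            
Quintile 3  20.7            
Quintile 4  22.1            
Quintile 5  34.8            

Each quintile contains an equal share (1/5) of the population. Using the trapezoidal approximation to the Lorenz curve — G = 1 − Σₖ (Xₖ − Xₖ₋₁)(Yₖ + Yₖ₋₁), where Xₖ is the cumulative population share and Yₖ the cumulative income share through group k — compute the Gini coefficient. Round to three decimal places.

Cumulative income shares Yₖ: 0.0210, 0.2240, 0.4310, 0.6520, 1.0000
Σ (Xₖ−Xₖ₋₁)(Yₖ+Yₖ₋₁) = (1/5)(0.0210+0.0000) + (1/5)(0.2240+0.0210) + (1/5)(0.4310+0.2240) + (1/5)(0.6520+0.4310) + (1/5)(1.0000+0.6520)
  = 0.0042 + 0.0490 + 0.1310 + 0.2166 + 0.3304 = 0.7312
G = 1 − 0.7312 = 0.2688

0.269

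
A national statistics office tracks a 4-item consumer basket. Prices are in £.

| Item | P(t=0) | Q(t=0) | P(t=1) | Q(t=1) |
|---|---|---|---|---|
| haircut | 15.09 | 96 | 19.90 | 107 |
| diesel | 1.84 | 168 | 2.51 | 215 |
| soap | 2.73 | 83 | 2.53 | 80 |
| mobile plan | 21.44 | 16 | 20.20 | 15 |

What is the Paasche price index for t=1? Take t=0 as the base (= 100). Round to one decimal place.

Paasche price index uses current-period quantities as weights.
ΣP(t=1)·Q(t=1) = 19.90×107 + 2.51×215 + 2.53×80 + 20.20×15 = 2129.3 + 539.65 + 202.4 + 303 = 3174.35
ΣP(t=0)·Q(t=1) = 15.09×107 + 1.84×215 + 2.73×80 + 21.44×15 = 1614.63 + 395.6 + 218.4 + 321.6 = 2550.23
Index = 3174.35 / 2550.23 × 100 = 124.4731

124.5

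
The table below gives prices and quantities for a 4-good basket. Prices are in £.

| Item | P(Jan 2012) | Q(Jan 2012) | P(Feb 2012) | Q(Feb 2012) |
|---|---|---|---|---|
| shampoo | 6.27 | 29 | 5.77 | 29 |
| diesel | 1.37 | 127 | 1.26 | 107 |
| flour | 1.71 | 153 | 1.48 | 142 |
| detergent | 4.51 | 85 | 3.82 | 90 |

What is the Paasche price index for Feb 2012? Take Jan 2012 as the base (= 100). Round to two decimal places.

Paasche price index uses current-period quantities as weights.
ΣP(Feb 2012)·Q(Feb 2012) = 5.77×29 + 1.26×107 + 1.48×142 + 3.82×90 = 167.33 + 134.82 + 210.16 + 343.8 = 856.11
ΣP(Jan 2012)·Q(Feb 2012) = 6.27×29 + 1.37×107 + 1.71×142 + 4.51×90 = 181.83 + 146.59 + 242.82 + 405.9 = 977.14
Index = 856.11 / 977.14 × 100 = 87.6139

87.61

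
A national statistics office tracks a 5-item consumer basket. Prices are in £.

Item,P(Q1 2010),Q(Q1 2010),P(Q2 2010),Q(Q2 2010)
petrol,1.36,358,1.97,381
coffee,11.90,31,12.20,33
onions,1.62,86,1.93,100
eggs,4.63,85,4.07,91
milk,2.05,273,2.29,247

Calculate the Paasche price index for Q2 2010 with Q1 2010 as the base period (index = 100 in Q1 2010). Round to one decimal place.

Paasche price index uses current-period quantities as weights.
ΣP(Q2 2010)·Q(Q2 2010) = 1.97×381 + 12.20×33 + 1.93×100 + 4.07×91 + 2.29×247 = 750.57 + 402.6 + 193 + 370.37 + 565.63 = 2282.17
ΣP(Q1 2010)·Q(Q2 2010) = 1.36×381 + 11.90×33 + 1.62×100 + 4.63×91 + 2.05×247 = 518.16 + 392.7 + 162 + 421.33 + 506.35 = 2000.54
Index = 2282.17 / 2000.54 × 100 = 114.0777

114.1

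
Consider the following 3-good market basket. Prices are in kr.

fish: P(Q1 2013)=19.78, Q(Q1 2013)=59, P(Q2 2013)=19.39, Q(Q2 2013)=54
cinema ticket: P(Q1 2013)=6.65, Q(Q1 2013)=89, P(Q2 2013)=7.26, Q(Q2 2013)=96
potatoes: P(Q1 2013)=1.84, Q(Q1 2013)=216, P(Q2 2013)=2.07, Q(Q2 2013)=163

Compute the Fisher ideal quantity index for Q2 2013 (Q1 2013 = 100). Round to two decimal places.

Laspeyres component (base-period weights):
ΣP(Q1 2013)Q(Q2 2013) = 19.78×54 + 6.65×96 + 1.84×163 = 1068.12 + 638.4 + 299.92 = 2006.44
ΣP(Q1 2013)Q(Q1 2013) = 19.78×59 + 6.65×89 + 1.84×216 = 1167.02 + 591.85 + 397.44 = 2156.31
L = 2006.44 / 2156.31 × 100 = 93.0497
Paasche component (current-period weights):
ΣP(Q2 2013)Q(Q2 2013) = 19.39×54 + 7.26×96 + 2.07×163 = 1047.06 + 696.96 + 337.41 = 2081.43
ΣP(Q2 2013)Q(Q1 2013) = 19.39×59 + 7.26×89 + 2.07×216 = 1144.01 + 646.14 + 447.12 = 2237.27
P = 2081.43 / 2237.27 × 100 = 93.0344
Fisher = √(L × P) = √(93.0497 × 93.0344) = 93.0420

93.04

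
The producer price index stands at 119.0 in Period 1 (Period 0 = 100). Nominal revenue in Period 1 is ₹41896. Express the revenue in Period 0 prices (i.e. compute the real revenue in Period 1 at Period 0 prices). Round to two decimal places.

Real = Nominal ÷ (Index/100) = 41896 ÷ (119.0/100)
     = 41896 ÷ 1.190 = 35206.7227

35206.72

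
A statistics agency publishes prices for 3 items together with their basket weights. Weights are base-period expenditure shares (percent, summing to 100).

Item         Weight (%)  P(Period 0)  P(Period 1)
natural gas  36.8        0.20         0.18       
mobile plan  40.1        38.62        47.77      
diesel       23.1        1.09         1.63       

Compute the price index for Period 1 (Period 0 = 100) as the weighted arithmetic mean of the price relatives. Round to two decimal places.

natural gas: 36.8 × (0.18/0.20) = 36.8 × 0.900000 = 33.1200
mobile plan: 40.1 × (47.77/38.62) = 40.1 × 1.236924 = 49.6006
diesel: 23.1 × (1.63/1.09) = 23.1 × 1.495413 = 34.5440
Index = Σ wᵢ·(p₁ᵢ/p₀ᵢ) = 33.1200 + 49.6006 + 34.5440 = 117.2647

117.26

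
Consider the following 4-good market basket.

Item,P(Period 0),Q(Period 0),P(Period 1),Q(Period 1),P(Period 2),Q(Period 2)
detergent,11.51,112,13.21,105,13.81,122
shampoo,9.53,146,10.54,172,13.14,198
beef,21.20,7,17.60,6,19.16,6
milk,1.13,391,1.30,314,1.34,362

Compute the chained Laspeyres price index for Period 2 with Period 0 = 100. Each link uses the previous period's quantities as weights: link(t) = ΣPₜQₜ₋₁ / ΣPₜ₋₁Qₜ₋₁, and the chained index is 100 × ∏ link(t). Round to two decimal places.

Link Period 0→Period 1:
ΣP(Period 1)Q(Period 0) = 13.21×112 + 10.54×146 + 17.60×7 + 1.30×391 = 1479.52 + 1538.84 + 123.2 + 508.3 = 3649.86
ΣP(Period 0)Q(Period 0) = 11.51×112 + 9.53×146 + 21.20×7 + 1.13×391 = 1289.12 + 1391.38 + 148.4 + 441.83 = 3270.73
link = 3649.86/3270.73 = 1.115916
Link Period 1→Period 2:
ΣP(Period 2)Q(Period 1) = 13.81×105 + 13.14×172 + 19.16×6 + 1.34×314 = 1450.05 + 2260.08 + 114.96 + 420.76 = 4245.85
ΣP(Period 1)Q(Period 1) = 13.21×105 + 10.54×172 + 17.60×6 + 1.30×314 = 1387.05 + 1812.88 + 105.6 + 408.2 = 3713.73
link = 4245.85/3713.73 = 1.143285
Chained index = 100 × 1.115916 × 1.143285 = 127.5810

127.58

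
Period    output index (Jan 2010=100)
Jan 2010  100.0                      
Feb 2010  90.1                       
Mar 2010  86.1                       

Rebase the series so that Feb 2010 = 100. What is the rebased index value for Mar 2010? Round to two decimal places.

95.56

Rebased(Mar 2010) = 86.1 / 90.1 × 100 = 95.5605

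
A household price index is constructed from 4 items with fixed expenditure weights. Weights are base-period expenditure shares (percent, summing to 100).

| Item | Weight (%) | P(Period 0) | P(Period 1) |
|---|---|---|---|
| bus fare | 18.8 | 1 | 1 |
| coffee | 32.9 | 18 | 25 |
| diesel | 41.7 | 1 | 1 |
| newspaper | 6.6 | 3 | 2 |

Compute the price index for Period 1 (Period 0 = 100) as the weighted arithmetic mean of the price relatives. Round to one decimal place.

110.6

bus fare: 18.8 × (1/1) = 18.8 × 1.000000 = 18.8000
coffee: 32.9 × (25/18) = 32.9 × 1.388889 = 45.6944
diesel: 41.7 × (1/1) = 41.7 × 1.000000 = 41.7000
newspaper: 6.6 × (2/3) = 6.6 × 0.666667 = 4.4000
Index = Σ wᵢ·(p₁ᵢ/p₀ᵢ) = 18.8000 + 45.6944 + 41.7000 + 4.4000 = 110.5944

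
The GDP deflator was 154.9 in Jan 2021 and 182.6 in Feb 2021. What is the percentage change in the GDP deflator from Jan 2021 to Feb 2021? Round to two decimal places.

17.88%

Change = (182.6 − 154.9) / 154.9 × 100
       = 27.7 / 154.9 × 100 = 17.8825%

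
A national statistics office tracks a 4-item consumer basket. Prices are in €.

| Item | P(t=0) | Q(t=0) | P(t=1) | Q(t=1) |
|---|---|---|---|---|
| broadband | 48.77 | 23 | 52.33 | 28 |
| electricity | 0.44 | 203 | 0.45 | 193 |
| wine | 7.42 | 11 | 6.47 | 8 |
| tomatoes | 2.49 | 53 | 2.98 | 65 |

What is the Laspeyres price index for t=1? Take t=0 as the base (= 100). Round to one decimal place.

Laspeyres price index uses base-period quantities as weights.
ΣP(t=1)·Q(t=0) = 52.33×23 + 0.45×203 + 6.47×11 + 2.98×53 = 1203.59 + 91.35 + 71.17 + 157.94 = 1524.05
ΣP(t=0)·Q(t=0) = 48.77×23 + 0.44×203 + 7.42×11 + 2.49×53 = 1121.71 + 89.32 + 81.62 + 131.97 = 1424.62
Index = 1524.05 / 1424.62 × 100 = 106.9794

107.0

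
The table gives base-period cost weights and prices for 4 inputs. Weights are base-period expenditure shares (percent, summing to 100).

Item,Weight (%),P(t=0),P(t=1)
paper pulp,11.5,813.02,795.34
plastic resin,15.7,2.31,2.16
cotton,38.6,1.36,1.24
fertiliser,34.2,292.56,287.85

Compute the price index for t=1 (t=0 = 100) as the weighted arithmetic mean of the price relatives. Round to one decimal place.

paper pulp: 11.5 × (795.34/813.02) = 11.5 × 0.978254 = 11.2499
plastic resin: 15.7 × (2.16/2.31) = 15.7 × 0.935065 = 14.6805
cotton: 38.6 × (1.24/1.36) = 38.6 × 0.911765 = 35.1941
fertiliser: 34.2 × (287.85/292.56) = 34.2 × 0.983901 = 33.6494
Index = Σ wᵢ·(p₁ᵢ/p₀ᵢ) = 11.2499 + 14.6805 + 35.1941 + 33.6494 = 94.7740

94.8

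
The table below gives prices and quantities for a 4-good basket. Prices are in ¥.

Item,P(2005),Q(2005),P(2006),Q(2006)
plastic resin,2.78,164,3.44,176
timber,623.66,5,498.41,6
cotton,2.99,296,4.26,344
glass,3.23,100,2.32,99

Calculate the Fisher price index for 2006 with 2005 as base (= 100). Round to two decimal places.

Laspeyres component (base-period weights):
ΣP(2006)Q(2005) = 3.44×164 + 498.41×5 + 4.26×296 + 2.32×100 = 564.16 + 2492.05 + 1260.96 + 232 = 4549.17
ΣP(2005)Q(2005) = 2.78×164 + 623.66×5 + 2.99×296 + 3.23×100 = 455.92 + 3118.3 + 885.04 + 323 = 4782.26
L = 4549.17 / 4782.26 × 100 = 95.1259
Paasche component (current-period weights):
ΣP(2006)Q(2006) = 3.44×176 + 498.41×6 + 4.26×344 + 2.32×99 = 605.44 + 2990.46 + 1465.44 + 229.68 = 5291.02
ΣP(2005)Q(2006) = 2.78×176 + 623.66×6 + 2.99×344 + 3.23×99 = 489.28 + 3741.96 + 1028.56 + 319.77 = 5579.57
P = 5291.02 / 5579.57 × 100 = 94.8285
Fisher = √(L × P) = √(95.1259 × 94.8285) = 94.9771

94.98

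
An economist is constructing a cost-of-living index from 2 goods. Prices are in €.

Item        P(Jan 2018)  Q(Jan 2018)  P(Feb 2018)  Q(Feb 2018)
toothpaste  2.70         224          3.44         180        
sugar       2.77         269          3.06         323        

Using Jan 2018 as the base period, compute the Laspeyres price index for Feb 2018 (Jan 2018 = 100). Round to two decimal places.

118.06

Laspeyres price index uses base-period quantities as weights.
ΣP(Feb 2018)·Q(Jan 2018) = 3.44×224 + 3.06×269 = 770.56 + 823.14 = 1593.7
ΣP(Jan 2018)·Q(Jan 2018) = 2.70×224 + 2.77×269 = 604.8 + 745.13 = 1349.93
Index = 1593.7 / 1349.93 × 100 = 118.0580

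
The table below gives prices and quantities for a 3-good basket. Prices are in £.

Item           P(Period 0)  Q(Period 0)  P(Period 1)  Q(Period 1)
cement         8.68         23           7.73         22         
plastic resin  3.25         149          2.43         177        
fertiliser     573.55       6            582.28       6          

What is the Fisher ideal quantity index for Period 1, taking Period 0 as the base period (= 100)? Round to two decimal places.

Laspeyres component (base-period weights):
ΣP(Period 0)Q(Period 1) = 8.68×22 + 3.25×177 + 573.55×6 = 190.96 + 575.25 + 3441.3 = 4207.51
ΣP(Period 0)Q(Period 0) = 8.68×23 + 3.25×149 + 573.55×6 = 199.64 + 484.25 + 3441.3 = 4125.19
L = 4207.51 / 4125.19 × 100 = 101.9955
Paasche component (current-period weights):
ΣP(Period 1)Q(Period 1) = 7.73×22 + 2.43×177 + 582.28×6 = 170.06 + 430.11 + 3493.68 = 4093.85
ΣP(Period 1)Q(Period 0) = 7.73×23 + 2.43×149 + 582.28×6 = 177.79 + 362.07 + 3493.68 = 4033.54
P = 4093.85 / 4033.54 × 100 = 101.4952
Fisher = √(L × P) = √(101.9955 × 101.4952) = 101.7451

101.75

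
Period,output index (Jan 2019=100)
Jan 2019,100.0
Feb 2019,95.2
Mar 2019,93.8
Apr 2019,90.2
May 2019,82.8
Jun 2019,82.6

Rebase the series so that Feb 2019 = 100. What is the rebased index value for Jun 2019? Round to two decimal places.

Rebased(Jun 2019) = 82.6 / 95.2 × 100 = 86.7647

86.76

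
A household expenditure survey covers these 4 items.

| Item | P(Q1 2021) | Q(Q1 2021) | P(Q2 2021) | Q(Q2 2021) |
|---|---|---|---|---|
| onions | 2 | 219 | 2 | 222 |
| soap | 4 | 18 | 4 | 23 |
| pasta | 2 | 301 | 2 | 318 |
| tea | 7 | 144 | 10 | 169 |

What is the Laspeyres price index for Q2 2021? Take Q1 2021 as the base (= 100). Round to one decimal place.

120.4

Laspeyres price index uses base-period quantities as weights.
ΣP(Q2 2021)·Q(Q1 2021) = 2×219 + 4×18 + 2×301 + 10×144 = 438 + 72 + 602 + 1440 = 2552
ΣP(Q1 2021)·Q(Q1 2021) = 2×219 + 4×18 + 2×301 + 7×144 = 438 + 72 + 602 + 1008 = 2120
Index = 2552 / 2120 × 100 = 120.3774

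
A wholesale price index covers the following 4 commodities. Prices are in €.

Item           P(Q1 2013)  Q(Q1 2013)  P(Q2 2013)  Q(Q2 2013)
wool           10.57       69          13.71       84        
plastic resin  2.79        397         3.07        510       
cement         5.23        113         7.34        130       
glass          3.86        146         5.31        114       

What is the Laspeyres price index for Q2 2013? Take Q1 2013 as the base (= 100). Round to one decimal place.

Laspeyres price index uses base-period quantities as weights.
ΣP(Q2 2013)·Q(Q1 2013) = 13.71×69 + 3.07×397 + 7.34×113 + 5.31×146 = 945.99 + 1218.79 + 829.42 + 775.26 = 3769.46
ΣP(Q1 2013)·Q(Q1 2013) = 10.57×69 + 2.79×397 + 5.23×113 + 3.86×146 = 729.33 + 1107.63 + 590.99 + 563.56 = 2991.51
Index = 3769.46 / 2991.51 × 100 = 126.0053

126.0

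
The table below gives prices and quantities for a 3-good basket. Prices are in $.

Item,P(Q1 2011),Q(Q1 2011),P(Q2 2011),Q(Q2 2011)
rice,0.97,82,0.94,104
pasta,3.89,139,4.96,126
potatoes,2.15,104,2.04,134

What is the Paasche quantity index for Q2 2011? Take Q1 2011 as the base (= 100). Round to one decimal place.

Paasche quantity index uses current-period prices as weights.
ΣP(Q2 2011)·Q(Q2 2011) = 0.94×104 + 4.96×126 + 2.04×134 = 97.76 + 624.96 + 273.36 = 996.08
ΣP(Q2 2011)·Q(Q1 2011) = 0.94×82 + 4.96×139 + 2.04×104 = 77.08 + 689.44 + 212.16 = 978.68
Index = 996.08 / 978.68 × 100 = 101.7779

101.8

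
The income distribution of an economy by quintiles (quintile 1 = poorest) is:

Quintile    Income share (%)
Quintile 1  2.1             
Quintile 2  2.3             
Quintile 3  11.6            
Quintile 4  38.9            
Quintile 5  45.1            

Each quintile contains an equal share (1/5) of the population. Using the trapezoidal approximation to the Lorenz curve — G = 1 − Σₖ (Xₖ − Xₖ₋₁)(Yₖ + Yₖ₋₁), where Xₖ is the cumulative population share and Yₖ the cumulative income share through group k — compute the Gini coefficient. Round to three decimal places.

0.490

Cumulative income shares Yₖ: 0.0210, 0.0440, 0.1600, 0.5490, 1.0000
Σ (Xₖ−Xₖ₋₁)(Yₖ+Yₖ₋₁) = (1/5)(0.0210+0.0000) + (1/5)(0.0440+0.0210) + (1/5)(0.1600+0.0440) + (1/5)(0.5490+0.1600) + (1/5)(1.0000+0.5490)
  = 0.0042 + 0.0130 + 0.0408 + 0.1418 + 0.3098 = 0.5096
G = 1 − 0.5096 = 0.4904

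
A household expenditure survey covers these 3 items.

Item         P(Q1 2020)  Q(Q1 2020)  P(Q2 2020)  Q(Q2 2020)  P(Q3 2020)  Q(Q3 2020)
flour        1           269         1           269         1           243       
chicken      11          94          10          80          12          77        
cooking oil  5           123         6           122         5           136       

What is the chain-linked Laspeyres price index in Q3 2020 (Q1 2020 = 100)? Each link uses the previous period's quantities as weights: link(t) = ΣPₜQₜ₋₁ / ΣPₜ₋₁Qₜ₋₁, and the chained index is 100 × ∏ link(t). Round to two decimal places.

Link Q1 2020→Q2 2020:
ΣP(Q2 2020)Q(Q1 2020) = 1×269 + 10×94 + 6×123 = 269 + 940 + 738 = 1947
ΣP(Q1 2020)Q(Q1 2020) = 1×269 + 11×94 + 5×123 = 269 + 1034 + 615 = 1918
link = 1947/1918 = 1.015120
Link Q2 2020→Q3 2020:
ΣP(Q3 2020)Q(Q2 2020) = 1×269 + 12×80 + 5×122 = 269 + 960 + 610 = 1839
ΣP(Q2 2020)Q(Q2 2020) = 1×269 + 10×80 + 6×122 = 269 + 800 + 732 = 1801
link = 1839/1801 = 1.021099
Chained index = 100 × 1.015120 × 1.021099 = 103.6538

103.65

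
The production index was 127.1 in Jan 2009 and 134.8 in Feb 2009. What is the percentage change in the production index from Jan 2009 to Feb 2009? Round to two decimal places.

6.06%

Change = (134.8 − 127.1) / 127.1 × 100
       = 7.7 / 127.1 × 100 = 6.0582%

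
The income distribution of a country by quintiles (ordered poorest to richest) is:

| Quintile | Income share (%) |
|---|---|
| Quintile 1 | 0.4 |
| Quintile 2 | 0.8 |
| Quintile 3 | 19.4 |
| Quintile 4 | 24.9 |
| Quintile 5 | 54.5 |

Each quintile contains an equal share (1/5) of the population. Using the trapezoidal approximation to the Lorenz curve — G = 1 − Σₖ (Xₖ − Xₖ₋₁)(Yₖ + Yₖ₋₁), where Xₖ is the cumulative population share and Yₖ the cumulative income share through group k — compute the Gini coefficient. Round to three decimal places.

0.529

Cumulative income shares Yₖ: 0.0040, 0.0120, 0.2060, 0.4550, 1.0000
Σ (Xₖ−Xₖ₋₁)(Yₖ+Yₖ₋₁) = (1/5)(0.0040+0.0000) + (1/5)(0.0120+0.0040) + (1/5)(0.2060+0.0120) + (1/5)(0.4550+0.2060) + (1/5)(1.0000+0.4550)
  = 0.0008 + 0.0032 + 0.0436 + 0.1322 + 0.2910 = 0.4708
G = 1 − 0.4708 = 0.5292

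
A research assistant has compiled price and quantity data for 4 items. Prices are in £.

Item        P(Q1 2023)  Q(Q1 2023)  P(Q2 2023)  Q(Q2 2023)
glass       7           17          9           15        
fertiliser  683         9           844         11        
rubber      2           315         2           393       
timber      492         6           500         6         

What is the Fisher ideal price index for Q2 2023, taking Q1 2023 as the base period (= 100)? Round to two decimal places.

Laspeyres component (base-period weights):
ΣP(Q2 2023)Q(Q1 2023) = 9×17 + 844×9 + 2×315 + 500×6 = 153 + 7596 + 630 + 3000 = 11379
ΣP(Q1 2023)Q(Q1 2023) = 7×17 + 683×9 + 2×315 + 492×6 = 119 + 6147 + 630 + 2952 = 9848
L = 11379 / 9848 × 100 = 115.5463
Paasche component (current-period weights):
ΣP(Q2 2023)Q(Q2 2023) = 9×15 + 844×11 + 2×393 + 500×6 = 135 + 9284 + 786 + 3000 = 13205
ΣP(Q1 2023)Q(Q2 2023) = 7×15 + 683×11 + 2×393 + 492×6 = 105 + 7513 + 786 + 2952 = 11356
P = 13205 / 11356 × 100 = 116.2821
Fisher = √(L × P) = √(115.5463 × 116.2821) = 115.9136

115.91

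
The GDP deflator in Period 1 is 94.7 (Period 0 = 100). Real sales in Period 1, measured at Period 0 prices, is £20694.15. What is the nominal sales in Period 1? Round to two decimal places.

Nominal = Real × (Index/100) = 20694.15 × (94.7/100)
        = 20694.15 × 0.947 = 19597.3601

19597.36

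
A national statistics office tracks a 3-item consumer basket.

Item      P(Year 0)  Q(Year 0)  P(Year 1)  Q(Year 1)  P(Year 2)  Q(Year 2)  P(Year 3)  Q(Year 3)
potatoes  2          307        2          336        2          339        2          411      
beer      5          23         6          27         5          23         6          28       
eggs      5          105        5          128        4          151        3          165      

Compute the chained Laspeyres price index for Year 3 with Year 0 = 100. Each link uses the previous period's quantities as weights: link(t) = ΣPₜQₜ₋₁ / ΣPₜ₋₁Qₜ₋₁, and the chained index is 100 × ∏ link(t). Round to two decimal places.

82.78

Link Year 0→Year 1:
ΣP(Year 1)Q(Year 0) = 2×307 + 6×23 + 5×105 = 614 + 138 + 525 = 1277
ΣP(Year 0)Q(Year 0) = 2×307 + 5×23 + 5×105 = 614 + 115 + 525 = 1254
link = 1277/1254 = 1.018341
Link Year 1→Year 2:
ΣP(Year 2)Q(Year 1) = 2×336 + 5×27 + 4×128 = 672 + 135 + 512 = 1319
ΣP(Year 1)Q(Year 1) = 2×336 + 6×27 + 5×128 = 672 + 162 + 640 = 1474
link = 1319/1474 = 0.894844
Link Year 2→Year 3:
ΣP(Year 3)Q(Year 2) = 2×339 + 6×23 + 3×151 = 678 + 138 + 453 = 1269
ΣP(Year 2)Q(Year 2) = 2×339 + 5×23 + 4×151 = 678 + 115 + 604 = 1397
link = 1269/1397 = 0.908375
Chained index = 100 × 1.018341 × 0.894844 × 0.908375 = 82.7763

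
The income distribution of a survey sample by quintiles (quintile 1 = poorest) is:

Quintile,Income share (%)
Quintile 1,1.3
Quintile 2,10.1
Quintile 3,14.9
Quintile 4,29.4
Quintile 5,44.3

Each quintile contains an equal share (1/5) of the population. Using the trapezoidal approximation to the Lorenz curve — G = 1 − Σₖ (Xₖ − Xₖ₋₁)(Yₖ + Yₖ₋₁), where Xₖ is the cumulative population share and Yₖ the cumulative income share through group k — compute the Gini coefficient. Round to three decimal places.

Cumulative income shares Yₖ: 0.0130, 0.1140, 0.2630, 0.5570, 1.0000
Σ (Xₖ−Xₖ₋₁)(Yₖ+Yₖ₋₁) = (1/5)(0.0130+0.0000) + (1/5)(0.1140+0.0130) + (1/5)(0.2630+0.1140) + (1/5)(0.5570+0.2630) + (1/5)(1.0000+0.5570)
  = 0.0026 + 0.0254 + 0.0754 + 0.1640 + 0.3114 = 0.5788
G = 1 − 0.5788 = 0.4212

0.421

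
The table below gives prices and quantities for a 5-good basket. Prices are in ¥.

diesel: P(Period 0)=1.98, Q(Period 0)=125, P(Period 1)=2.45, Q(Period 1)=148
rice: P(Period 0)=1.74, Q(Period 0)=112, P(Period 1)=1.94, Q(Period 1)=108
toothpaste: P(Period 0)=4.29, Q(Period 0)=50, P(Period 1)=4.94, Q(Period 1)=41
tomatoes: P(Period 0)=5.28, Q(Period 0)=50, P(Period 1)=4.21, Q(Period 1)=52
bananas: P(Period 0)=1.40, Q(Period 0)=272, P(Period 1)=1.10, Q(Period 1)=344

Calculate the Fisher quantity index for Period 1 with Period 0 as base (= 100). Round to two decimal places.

107.86

Laspeyres component (base-period weights):
ΣP(Period 0)Q(Period 1) = 1.98×148 + 1.74×108 + 4.29×41 + 5.28×52 + 1.40×344 = 293.04 + 187.92 + 175.89 + 274.56 + 481.6 = 1413.01
ΣP(Period 0)Q(Period 0) = 1.98×125 + 1.74×112 + 4.29×50 + 5.28×50 + 1.40×272 = 247.5 + 194.88 + 214.5 + 264 + 380.8 = 1301.68
L = 1413.01 / 1301.68 × 100 = 108.5528
Paasche component (current-period weights):
ΣP(Period 1)Q(Period 1) = 2.45×148 + 1.94×108 + 4.94×41 + 4.21×52 + 1.10×344 = 362.6 + 209.52 + 202.54 + 218.92 + 378.4 = 1371.98
ΣP(Period 1)Q(Period 0) = 2.45×125 + 1.94×112 + 4.94×50 + 4.21×50 + 1.10×272 = 306.25 + 217.28 + 247 + 210.5 + 299.2 = 1280.23
P = 1371.98 / 1280.23 × 100 = 107.1667
Fisher = √(L × P) = √(108.5528 × 107.1667) = 107.8575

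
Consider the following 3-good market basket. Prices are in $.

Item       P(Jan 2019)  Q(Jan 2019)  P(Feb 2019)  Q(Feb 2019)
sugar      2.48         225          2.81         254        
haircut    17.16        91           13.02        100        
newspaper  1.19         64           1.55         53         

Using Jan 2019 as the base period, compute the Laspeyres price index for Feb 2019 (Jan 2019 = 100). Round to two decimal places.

87.27

Laspeyres price index uses base-period quantities as weights.
ΣP(Feb 2019)·Q(Jan 2019) = 2.81×225 + 13.02×91 + 1.55×64 = 632.25 + 1184.82 + 99.2 = 1916.27
ΣP(Jan 2019)·Q(Jan 2019) = 2.48×225 + 17.16×91 + 1.19×64 = 558 + 1561.56 + 76.16 = 2195.72
Index = 1916.27 / 2195.72 × 100 = 87.2730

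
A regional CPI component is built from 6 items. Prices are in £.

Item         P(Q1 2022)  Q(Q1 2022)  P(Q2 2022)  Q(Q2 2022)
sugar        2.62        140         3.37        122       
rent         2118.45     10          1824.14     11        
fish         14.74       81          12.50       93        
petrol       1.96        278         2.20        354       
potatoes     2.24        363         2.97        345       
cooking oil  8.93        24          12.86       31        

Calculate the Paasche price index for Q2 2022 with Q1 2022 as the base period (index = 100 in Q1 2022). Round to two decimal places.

Paasche price index uses current-period quantities as weights.
ΣP(Q2 2022)·Q(Q2 2022) = 3.37×122 + 1824.14×11 + 12.50×93 + 2.20×354 + 2.97×345 + 12.86×31 = 411.14 + 20065.54 + 1162.5 + 778.8 + 1024.65 + 398.66 = 23841.29
ΣP(Q1 2022)·Q(Q2 2022) = 2.62×122 + 2118.45×11 + 14.74×93 + 1.96×354 + 2.24×345 + 8.93×31 = 319.64 + 23302.95 + 1370.82 + 693.84 + 772.8 + 276.83 = 26736.88
Index = 23841.29 / 26736.88 × 100 = 89.1701

89.17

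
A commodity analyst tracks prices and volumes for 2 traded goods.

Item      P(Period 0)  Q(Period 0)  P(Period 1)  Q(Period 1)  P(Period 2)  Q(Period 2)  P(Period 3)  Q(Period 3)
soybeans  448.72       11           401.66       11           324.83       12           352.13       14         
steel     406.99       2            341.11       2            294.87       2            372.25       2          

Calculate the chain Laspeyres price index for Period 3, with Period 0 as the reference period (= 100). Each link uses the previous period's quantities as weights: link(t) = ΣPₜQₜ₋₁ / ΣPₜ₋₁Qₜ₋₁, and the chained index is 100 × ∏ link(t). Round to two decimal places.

Link Period 0→Period 1:
ΣP(Period 1)Q(Period 0) = 401.66×11 + 341.11×2 = 4418.26 + 682.22 = 5100.48
ΣP(Period 0)Q(Period 0) = 448.72×11 + 406.99×2 = 4935.92 + 813.98 = 5749.9
link = 5100.48/5749.9 = 0.887055
Link Period 1→Period 2:
ΣP(Period 2)Q(Period 1) = 324.83×11 + 294.87×2 = 3573.13 + 589.74 = 4162.87
ΣP(Period 1)Q(Period 1) = 401.66×11 + 341.11×2 = 4418.26 + 682.22 = 5100.48
link = 4162.87/5100.48 = 0.816172
Link Period 2→Period 3:
ΣP(Period 3)Q(Period 2) = 352.13×12 + 372.25×2 = 4225.56 + 744.5 = 4970.06
ΣP(Period 2)Q(Period 2) = 324.83×12 + 294.87×2 = 3897.96 + 589.74 = 4487.7
link = 4970.06/4487.7 = 1.107485
Chained index = 100 × 0.887055 × 0.816172 × 1.107485 = 80.1808

80.18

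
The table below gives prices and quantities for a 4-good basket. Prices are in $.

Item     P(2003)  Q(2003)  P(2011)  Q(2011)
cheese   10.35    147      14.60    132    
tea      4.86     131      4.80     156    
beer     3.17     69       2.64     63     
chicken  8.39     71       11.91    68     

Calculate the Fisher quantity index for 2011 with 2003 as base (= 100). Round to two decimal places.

Laspeyres component (base-period weights):
ΣP(2003)Q(2011) = 10.35×132 + 4.86×156 + 3.17×63 + 8.39×68 = 1366.2 + 758.16 + 199.71 + 570.52 = 2894.59
ΣP(2003)Q(2003) = 10.35×147 + 4.86×131 + 3.17×69 + 8.39×71 = 1521.45 + 636.66 + 218.73 + 595.69 = 2972.53
L = 2894.59 / 2972.53 × 100 = 97.3780
Paasche component (current-period weights):
ΣP(2011)Q(2011) = 14.60×132 + 4.80×156 + 2.64×63 + 11.91×68 = 1927.2 + 748.8 + 166.32 + 809.88 = 3652.2
ΣP(2011)Q(2003) = 14.60×147 + 4.80×131 + 2.64×69 + 11.91×71 = 2146.2 + 628.8 + 182.16 + 845.61 = 3802.77
P = 3652.2 / 3802.77 × 100 = 96.0405
Fisher = √(L × P) = √(97.3780 × 96.0405) = 96.7069

96.71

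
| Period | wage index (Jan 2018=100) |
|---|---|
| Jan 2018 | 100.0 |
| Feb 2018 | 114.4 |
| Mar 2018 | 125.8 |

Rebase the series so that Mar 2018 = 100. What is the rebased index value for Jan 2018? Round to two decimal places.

79.49

Rebased(Jan 2018) = 100.0 / 125.8 × 100 = 79.4913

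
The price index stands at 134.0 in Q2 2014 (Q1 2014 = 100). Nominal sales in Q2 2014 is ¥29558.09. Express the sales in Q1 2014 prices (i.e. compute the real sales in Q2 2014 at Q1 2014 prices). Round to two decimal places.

Real = Nominal ÷ (Index/100) = 29558.09 ÷ (134.0/100)
     = 29558.09 ÷ 1.340 = 22058.2761

22058.28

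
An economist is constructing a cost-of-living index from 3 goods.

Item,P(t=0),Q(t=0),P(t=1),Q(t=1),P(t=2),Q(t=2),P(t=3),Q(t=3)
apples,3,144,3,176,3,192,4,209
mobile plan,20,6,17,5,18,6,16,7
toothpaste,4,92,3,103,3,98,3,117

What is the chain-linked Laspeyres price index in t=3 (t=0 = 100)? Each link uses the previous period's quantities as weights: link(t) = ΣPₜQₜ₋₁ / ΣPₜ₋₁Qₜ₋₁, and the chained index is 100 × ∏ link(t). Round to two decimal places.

104.81

Link t=0→t=1:
ΣP(t=1)Q(t=0) = 3×144 + 17×6 + 3×92 = 432 + 102 + 276 = 810
ΣP(t=0)Q(t=0) = 3×144 + 20×6 + 4×92 = 432 + 120 + 368 = 920
link = 810/920 = 0.880435
Link t=1→t=2:
ΣP(t=2)Q(t=1) = 3×176 + 18×5 + 3×103 = 528 + 90 + 309 = 927
ΣP(t=1)Q(t=1) = 3×176 + 17×5 + 3×103 = 528 + 85 + 309 = 922
link = 927/922 = 1.005423
Link t=2→t=3:
ΣP(t=3)Q(t=2) = 4×192 + 16×6 + 3×98 = 768 + 96 + 294 = 1158
ΣP(t=2)Q(t=2) = 3×192 + 18×6 + 3×98 = 576 + 108 + 294 = 978
link = 1158/978 = 1.184049
Chained index = 100 × 0.880435 × 1.005423 × 1.184049 = 104.8131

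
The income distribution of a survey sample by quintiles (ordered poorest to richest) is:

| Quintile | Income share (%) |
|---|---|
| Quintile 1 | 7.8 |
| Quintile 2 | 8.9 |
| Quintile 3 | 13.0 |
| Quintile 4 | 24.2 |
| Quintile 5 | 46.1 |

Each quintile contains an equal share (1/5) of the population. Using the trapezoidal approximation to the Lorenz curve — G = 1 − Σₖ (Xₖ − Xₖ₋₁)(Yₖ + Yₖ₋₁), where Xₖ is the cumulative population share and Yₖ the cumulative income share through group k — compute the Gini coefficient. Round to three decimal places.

Cumulative income shares Yₖ: 0.0780, 0.1670, 0.2970, 0.5390, 1.0000
Σ (Xₖ−Xₖ₋₁)(Yₖ+Yₖ₋₁) = (1/5)(0.0780+0.0000) + (1/5)(0.1670+0.0780) + (1/5)(0.2970+0.1670) + (1/5)(0.5390+0.2970) + (1/5)(1.0000+0.5390)
  = 0.0156 + 0.0490 + 0.0928 + 0.1672 + 0.3078 = 0.6324
G = 1 − 0.6324 = 0.3676

0.368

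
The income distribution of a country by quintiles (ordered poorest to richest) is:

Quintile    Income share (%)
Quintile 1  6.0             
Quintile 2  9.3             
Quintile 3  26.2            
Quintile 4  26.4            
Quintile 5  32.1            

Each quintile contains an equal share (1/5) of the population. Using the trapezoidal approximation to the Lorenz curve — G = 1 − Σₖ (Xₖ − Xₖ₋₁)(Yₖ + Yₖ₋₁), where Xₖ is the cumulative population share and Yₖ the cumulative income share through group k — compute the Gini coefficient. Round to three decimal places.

Cumulative income shares Yₖ: 0.0600, 0.1530, 0.4150, 0.6790, 1.0000
Σ (Xₖ−Xₖ₋₁)(Yₖ+Yₖ₋₁) = (1/5)(0.0600+0.0000) + (1/5)(0.1530+0.0600) + (1/5)(0.4150+0.1530) + (1/5)(0.6790+0.4150) + (1/5)(1.0000+0.6790)
  = 0.0120 + 0.0426 + 0.1136 + 0.2188 + 0.3358 = 0.7228
G = 1 − 0.7228 = 0.2772

0.277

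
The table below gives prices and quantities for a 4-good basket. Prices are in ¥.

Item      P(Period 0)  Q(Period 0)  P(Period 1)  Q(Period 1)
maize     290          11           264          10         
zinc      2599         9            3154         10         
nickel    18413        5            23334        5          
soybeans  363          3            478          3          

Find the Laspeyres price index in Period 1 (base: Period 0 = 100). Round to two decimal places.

124.77

Laspeyres price index uses base-period quantities as weights.
ΣP(Period 1)·Q(Period 0) = 264×11 + 3154×9 + 23334×5 + 478×3 = 2904 + 28386 + 116670 + 1434 = 149394
ΣP(Period 0)·Q(Period 0) = 290×11 + 2599×9 + 18413×5 + 363×3 = 3190 + 23391 + 92065 + 1089 = 119735
Index = 149394 / 119735 × 100 = 124.7705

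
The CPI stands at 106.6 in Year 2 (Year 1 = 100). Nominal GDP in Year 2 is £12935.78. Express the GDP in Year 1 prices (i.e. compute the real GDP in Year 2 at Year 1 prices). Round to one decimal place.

Real = Nominal ÷ (Index/100) = 12935.78 ÷ (106.6/100)
     = 12935.78 ÷ 1.066 = 12134.8780

12134.9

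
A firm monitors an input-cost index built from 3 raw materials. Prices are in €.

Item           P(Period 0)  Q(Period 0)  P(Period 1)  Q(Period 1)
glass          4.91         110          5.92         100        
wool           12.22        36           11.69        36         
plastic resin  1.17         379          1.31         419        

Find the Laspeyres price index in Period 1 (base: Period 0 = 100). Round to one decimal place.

110.2

Laspeyres price index uses base-period quantities as weights.
ΣP(Period 1)·Q(Period 0) = 5.92×110 + 11.69×36 + 1.31×379 = 651.2 + 420.84 + 496.49 = 1568.53
ΣP(Period 0)·Q(Period 0) = 4.91×110 + 12.22×36 + 1.17×379 = 540.1 + 439.92 + 443.43 = 1423.45
Index = 1568.53 / 1423.45 × 100 = 110.1921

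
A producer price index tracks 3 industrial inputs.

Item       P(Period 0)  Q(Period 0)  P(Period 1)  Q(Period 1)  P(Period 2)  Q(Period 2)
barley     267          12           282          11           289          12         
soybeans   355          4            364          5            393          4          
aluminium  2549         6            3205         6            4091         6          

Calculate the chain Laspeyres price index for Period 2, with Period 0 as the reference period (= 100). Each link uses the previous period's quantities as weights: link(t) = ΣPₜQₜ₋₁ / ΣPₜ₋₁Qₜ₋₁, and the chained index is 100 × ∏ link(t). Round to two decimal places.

148.56

Link Period 0→Period 1:
ΣP(Period 1)Q(Period 0) = 282×12 + 364×4 + 3205×6 = 3384 + 1456 + 19230 = 24070
ΣP(Period 0)Q(Period 0) = 267×12 + 355×4 + 2549×6 = 3204 + 1420 + 15294 = 19918
link = 24070/19918 = 1.208455
Link Period 1→Period 2:
ΣP(Period 2)Q(Period 1) = 289×11 + 393×5 + 4091×6 = 3179 + 1965 + 24546 = 29690
ΣP(Period 1)Q(Period 1) = 282×11 + 364×5 + 3205×6 = 3102 + 1820 + 19230 = 24152
link = 29690/24152 = 1.229298
Chained index = 100 × 1.208455 × 1.229298 = 148.5551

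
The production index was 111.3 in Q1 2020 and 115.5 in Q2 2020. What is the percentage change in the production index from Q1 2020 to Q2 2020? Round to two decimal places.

Change = (115.5 − 111.3) / 111.3 × 100
       = 4.2 / 111.3 × 100 = 3.7736%

3.77%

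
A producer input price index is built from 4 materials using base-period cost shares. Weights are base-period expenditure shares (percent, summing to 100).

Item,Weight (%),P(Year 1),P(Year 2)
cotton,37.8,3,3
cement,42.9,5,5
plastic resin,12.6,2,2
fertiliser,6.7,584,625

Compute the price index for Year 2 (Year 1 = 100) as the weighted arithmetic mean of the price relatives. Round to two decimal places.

cotton: 37.8 × (3/3) = 37.8 × 1.000000 = 37.8000
cement: 42.9 × (5/5) = 42.9 × 1.000000 = 42.9000
plastic resin: 12.6 × (2/2) = 12.6 × 1.000000 = 12.6000
fertiliser: 6.7 × (625/584) = 6.7 × 1.070205 = 7.1704
Index = Σ wᵢ·(p₁ᵢ/p₀ᵢ) = 37.8000 + 42.9000 + 12.6000 + 7.1704 = 100.4704

100.47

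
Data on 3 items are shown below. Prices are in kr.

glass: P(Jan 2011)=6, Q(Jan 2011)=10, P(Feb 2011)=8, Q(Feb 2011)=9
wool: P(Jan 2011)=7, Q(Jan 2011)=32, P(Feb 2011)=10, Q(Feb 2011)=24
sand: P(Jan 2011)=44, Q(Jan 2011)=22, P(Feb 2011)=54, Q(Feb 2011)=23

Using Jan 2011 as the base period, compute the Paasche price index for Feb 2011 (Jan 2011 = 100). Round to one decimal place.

Paasche price index uses current-period quantities as weights.
ΣP(Feb 2011)·Q(Feb 2011) = 8×9 + 10×24 + 54×23 = 72 + 240 + 1242 = 1554
ΣP(Jan 2011)·Q(Feb 2011) = 6×9 + 7×24 + 44×23 = 54 + 168 + 1012 = 1234
Index = 1554 / 1234 × 100 = 125.9319

125.9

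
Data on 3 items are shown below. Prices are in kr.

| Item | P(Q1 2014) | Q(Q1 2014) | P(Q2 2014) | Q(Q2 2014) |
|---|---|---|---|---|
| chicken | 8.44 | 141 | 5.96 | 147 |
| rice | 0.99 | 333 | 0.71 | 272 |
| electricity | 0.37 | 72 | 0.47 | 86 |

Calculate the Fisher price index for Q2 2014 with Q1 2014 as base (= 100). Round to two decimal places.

71.90

Laspeyres component (base-period weights):
ΣP(Q2 2014)Q(Q1 2014) = 5.96×141 + 0.71×333 + 0.47×72 = 840.36 + 236.43 + 33.84 = 1110.63
ΣP(Q1 2014)Q(Q1 2014) = 8.44×141 + 0.99×333 + 0.37×72 = 1190.04 + 329.67 + 26.64 = 1546.35
L = 1110.63 / 1546.35 × 100 = 71.8227
Paasche component (current-period weights):
ΣP(Q2 2014)Q(Q2 2014) = 5.96×147 + 0.71×272 + 0.47×86 = 876.12 + 193.12 + 40.42 = 1109.66
ΣP(Q1 2014)Q(Q2 2014) = 8.44×147 + 0.99×272 + 0.37×86 = 1240.68 + 269.28 + 31.82 = 1541.78
P = 1109.66 / 1541.78 × 100 = 71.9727
Fisher = √(L × P) = √(71.8227 × 71.9727) = 71.8976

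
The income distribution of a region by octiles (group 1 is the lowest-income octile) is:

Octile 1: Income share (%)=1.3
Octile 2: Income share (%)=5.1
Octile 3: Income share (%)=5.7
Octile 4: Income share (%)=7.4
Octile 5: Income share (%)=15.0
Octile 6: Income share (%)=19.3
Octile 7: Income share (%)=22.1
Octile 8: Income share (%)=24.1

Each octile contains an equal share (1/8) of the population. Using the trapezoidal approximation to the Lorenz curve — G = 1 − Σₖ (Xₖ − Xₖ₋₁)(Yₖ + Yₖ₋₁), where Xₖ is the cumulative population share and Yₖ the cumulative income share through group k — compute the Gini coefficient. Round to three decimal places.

Cumulative income shares Yₖ: 0.0130, 0.0640, 0.1210, 0.1950, 0.3450, 0.5380, 0.7590, 1.0000
Σ (Xₖ−Xₖ₋₁)(Yₖ+Yₖ₋₁) = (1/8)(0.0130+0.0000) + (1/8)(0.0640+0.0130) + (1/8)(0.1210+0.0640) + (1/8)(0.1950+0.1210) + (1/8)(0.3450+0.1950) + (1/8)(0.5380+0.3450) + (1/8)(0.7590+0.5380) + (1/8)(1.0000+0.7590)
  = 0.0016 + 0.0096 + 0.0231 + 0.0395 + 0.0675 + 0.1104 + 0.1621 + 0.2199 = 0.6338
G = 1 − 0.6338 = 0.3662

0.366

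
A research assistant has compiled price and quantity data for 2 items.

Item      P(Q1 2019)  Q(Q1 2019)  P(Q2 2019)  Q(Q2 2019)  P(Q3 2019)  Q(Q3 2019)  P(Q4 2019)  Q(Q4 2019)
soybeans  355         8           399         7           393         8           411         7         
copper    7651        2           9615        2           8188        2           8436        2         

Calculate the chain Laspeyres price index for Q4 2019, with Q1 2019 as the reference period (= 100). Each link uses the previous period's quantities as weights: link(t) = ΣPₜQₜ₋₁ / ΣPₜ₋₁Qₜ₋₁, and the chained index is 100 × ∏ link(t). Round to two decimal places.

110.86

Link Q1 2019→Q2 2019:
ΣP(Q2 2019)Q(Q1 2019) = 399×8 + 9615×2 = 3192 + 19230 = 22422
ΣP(Q1 2019)Q(Q1 2019) = 355×8 + 7651×2 = 2840 + 15302 = 18142
link = 22422/18142 = 1.235917
Link Q2 2019→Q3 2019:
ΣP(Q3 2019)Q(Q2 2019) = 393×7 + 8188×2 = 2751 + 16376 = 19127
ΣP(Q2 2019)Q(Q2 2019) = 399×7 + 9615×2 = 2793 + 19230 = 22023
link = 19127/22023 = 0.868501
Link Q3 2019→Q4 2019:
ΣP(Q4 2019)Q(Q3 2019) = 411×8 + 8436×2 = 3288 + 16872 = 20160
ΣP(Q3 2019)Q(Q3 2019) = 393×8 + 8188×2 = 3144 + 16376 = 19520
link = 20160/19520 = 1.032787
Chained index = 100 × 1.235917 × 0.868501 × 1.032787 = 110.8588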